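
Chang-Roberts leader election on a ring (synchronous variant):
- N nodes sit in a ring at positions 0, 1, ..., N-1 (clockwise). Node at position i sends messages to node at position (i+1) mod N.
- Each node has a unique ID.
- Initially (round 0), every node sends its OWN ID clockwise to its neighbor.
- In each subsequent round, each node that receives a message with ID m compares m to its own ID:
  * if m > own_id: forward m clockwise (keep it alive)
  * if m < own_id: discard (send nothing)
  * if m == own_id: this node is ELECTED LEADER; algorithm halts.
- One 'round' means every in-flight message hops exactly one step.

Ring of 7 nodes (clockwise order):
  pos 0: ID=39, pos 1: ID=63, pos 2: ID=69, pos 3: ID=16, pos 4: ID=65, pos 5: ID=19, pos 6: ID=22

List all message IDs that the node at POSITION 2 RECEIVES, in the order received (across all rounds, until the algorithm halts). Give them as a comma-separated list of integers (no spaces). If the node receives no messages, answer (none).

Round 1: pos1(id63) recv 39: drop; pos2(id69) recv 63: drop; pos3(id16) recv 69: fwd; pos4(id65) recv 16: drop; pos5(id19) recv 65: fwd; pos6(id22) recv 19: drop; pos0(id39) recv 22: drop
Round 2: pos4(id65) recv 69: fwd; pos6(id22) recv 65: fwd
Round 3: pos5(id19) recv 69: fwd; pos0(id39) recv 65: fwd
Round 4: pos6(id22) recv 69: fwd; pos1(id63) recv 65: fwd
Round 5: pos0(id39) recv 69: fwd; pos2(id69) recv 65: drop
Round 6: pos1(id63) recv 69: fwd
Round 7: pos2(id69) recv 69: ELECTED

Answer: 63,65,69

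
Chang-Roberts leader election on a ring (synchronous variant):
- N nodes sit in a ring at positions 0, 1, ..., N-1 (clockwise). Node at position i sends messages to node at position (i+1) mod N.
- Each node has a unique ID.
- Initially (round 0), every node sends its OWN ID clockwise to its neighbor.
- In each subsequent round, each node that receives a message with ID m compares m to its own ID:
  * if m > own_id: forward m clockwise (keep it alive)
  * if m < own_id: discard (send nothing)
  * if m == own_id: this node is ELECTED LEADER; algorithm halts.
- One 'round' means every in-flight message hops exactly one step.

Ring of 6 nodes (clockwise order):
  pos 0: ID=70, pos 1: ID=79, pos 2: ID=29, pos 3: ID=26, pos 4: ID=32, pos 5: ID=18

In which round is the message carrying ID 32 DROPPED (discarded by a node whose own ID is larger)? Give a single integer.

Round 1: pos1(id79) recv 70: drop; pos2(id29) recv 79: fwd; pos3(id26) recv 29: fwd; pos4(id32) recv 26: drop; pos5(id18) recv 32: fwd; pos0(id70) recv 18: drop
Round 2: pos3(id26) recv 79: fwd; pos4(id32) recv 29: drop; pos0(id70) recv 32: drop
Round 3: pos4(id32) recv 79: fwd
Round 4: pos5(id18) recv 79: fwd
Round 5: pos0(id70) recv 79: fwd
Round 6: pos1(id79) recv 79: ELECTED
Message ID 32 originates at pos 4; dropped at pos 0 in round 2

Answer: 2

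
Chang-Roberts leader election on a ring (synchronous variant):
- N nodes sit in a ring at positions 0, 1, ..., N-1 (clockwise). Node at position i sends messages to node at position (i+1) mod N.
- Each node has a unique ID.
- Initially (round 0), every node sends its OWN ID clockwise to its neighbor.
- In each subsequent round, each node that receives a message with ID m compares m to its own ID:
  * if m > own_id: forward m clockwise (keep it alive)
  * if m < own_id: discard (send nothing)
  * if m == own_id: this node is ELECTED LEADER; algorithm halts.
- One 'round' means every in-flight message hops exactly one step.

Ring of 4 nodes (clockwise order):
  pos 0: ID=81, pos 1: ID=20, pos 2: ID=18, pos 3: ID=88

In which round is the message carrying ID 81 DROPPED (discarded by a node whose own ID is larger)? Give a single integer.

Answer: 3

Derivation:
Round 1: pos1(id20) recv 81: fwd; pos2(id18) recv 20: fwd; pos3(id88) recv 18: drop; pos0(id81) recv 88: fwd
Round 2: pos2(id18) recv 81: fwd; pos3(id88) recv 20: drop; pos1(id20) recv 88: fwd
Round 3: pos3(id88) recv 81: drop; pos2(id18) recv 88: fwd
Round 4: pos3(id88) recv 88: ELECTED
Message ID 81 originates at pos 0; dropped at pos 3 in round 3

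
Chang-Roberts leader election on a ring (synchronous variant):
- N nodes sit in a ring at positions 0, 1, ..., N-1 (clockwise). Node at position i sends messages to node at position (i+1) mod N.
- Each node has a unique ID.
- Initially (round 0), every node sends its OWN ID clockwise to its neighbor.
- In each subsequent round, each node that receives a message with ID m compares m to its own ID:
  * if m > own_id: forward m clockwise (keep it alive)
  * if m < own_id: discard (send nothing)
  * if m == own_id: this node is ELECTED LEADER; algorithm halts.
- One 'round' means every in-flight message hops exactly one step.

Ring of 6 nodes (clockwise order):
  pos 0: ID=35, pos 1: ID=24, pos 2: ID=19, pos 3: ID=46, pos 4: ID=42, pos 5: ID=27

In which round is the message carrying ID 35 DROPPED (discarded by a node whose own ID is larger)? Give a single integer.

Answer: 3

Derivation:
Round 1: pos1(id24) recv 35: fwd; pos2(id19) recv 24: fwd; pos3(id46) recv 19: drop; pos4(id42) recv 46: fwd; pos5(id27) recv 42: fwd; pos0(id35) recv 27: drop
Round 2: pos2(id19) recv 35: fwd; pos3(id46) recv 24: drop; pos5(id27) recv 46: fwd; pos0(id35) recv 42: fwd
Round 3: pos3(id46) recv 35: drop; pos0(id35) recv 46: fwd; pos1(id24) recv 42: fwd
Round 4: pos1(id24) recv 46: fwd; pos2(id19) recv 42: fwd
Round 5: pos2(id19) recv 46: fwd; pos3(id46) recv 42: drop
Round 6: pos3(id46) recv 46: ELECTED
Message ID 35 originates at pos 0; dropped at pos 3 in round 3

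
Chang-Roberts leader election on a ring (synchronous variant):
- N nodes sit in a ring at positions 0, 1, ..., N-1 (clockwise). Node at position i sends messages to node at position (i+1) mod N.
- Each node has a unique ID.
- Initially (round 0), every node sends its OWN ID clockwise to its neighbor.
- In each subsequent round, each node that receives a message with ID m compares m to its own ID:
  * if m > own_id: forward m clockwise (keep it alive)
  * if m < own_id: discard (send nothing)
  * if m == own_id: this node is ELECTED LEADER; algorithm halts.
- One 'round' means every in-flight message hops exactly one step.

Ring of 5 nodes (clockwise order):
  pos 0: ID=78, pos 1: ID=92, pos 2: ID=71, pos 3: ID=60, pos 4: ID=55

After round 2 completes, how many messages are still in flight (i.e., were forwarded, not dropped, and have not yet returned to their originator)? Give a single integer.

Answer: 2

Derivation:
Round 1: pos1(id92) recv 78: drop; pos2(id71) recv 92: fwd; pos3(id60) recv 71: fwd; pos4(id55) recv 60: fwd; pos0(id78) recv 55: drop
Round 2: pos3(id60) recv 92: fwd; pos4(id55) recv 71: fwd; pos0(id78) recv 60: drop
After round 2: 2 messages still in flight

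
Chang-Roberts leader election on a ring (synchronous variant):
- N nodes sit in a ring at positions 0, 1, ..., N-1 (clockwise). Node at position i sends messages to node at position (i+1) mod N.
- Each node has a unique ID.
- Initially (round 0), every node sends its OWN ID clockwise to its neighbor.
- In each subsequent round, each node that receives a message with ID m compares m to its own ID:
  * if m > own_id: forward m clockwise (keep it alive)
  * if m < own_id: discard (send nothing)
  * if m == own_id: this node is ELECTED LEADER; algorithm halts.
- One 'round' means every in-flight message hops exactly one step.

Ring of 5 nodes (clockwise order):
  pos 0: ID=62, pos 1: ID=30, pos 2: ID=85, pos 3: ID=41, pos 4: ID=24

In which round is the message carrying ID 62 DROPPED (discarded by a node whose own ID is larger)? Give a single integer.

Round 1: pos1(id30) recv 62: fwd; pos2(id85) recv 30: drop; pos3(id41) recv 85: fwd; pos4(id24) recv 41: fwd; pos0(id62) recv 24: drop
Round 2: pos2(id85) recv 62: drop; pos4(id24) recv 85: fwd; pos0(id62) recv 41: drop
Round 3: pos0(id62) recv 85: fwd
Round 4: pos1(id30) recv 85: fwd
Round 5: pos2(id85) recv 85: ELECTED
Message ID 62 originates at pos 0; dropped at pos 2 in round 2

Answer: 2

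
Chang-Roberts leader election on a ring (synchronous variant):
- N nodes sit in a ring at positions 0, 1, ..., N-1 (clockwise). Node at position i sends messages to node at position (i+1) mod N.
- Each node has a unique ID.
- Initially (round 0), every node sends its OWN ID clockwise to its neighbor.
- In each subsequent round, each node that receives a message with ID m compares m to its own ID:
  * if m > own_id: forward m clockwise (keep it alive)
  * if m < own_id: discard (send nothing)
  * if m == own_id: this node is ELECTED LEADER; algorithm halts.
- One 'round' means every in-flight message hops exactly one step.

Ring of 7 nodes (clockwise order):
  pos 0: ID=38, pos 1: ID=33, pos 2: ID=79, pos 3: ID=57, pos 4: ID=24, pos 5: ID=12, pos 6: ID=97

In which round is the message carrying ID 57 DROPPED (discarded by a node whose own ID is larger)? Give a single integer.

Answer: 3

Derivation:
Round 1: pos1(id33) recv 38: fwd; pos2(id79) recv 33: drop; pos3(id57) recv 79: fwd; pos4(id24) recv 57: fwd; pos5(id12) recv 24: fwd; pos6(id97) recv 12: drop; pos0(id38) recv 97: fwd
Round 2: pos2(id79) recv 38: drop; pos4(id24) recv 79: fwd; pos5(id12) recv 57: fwd; pos6(id97) recv 24: drop; pos1(id33) recv 97: fwd
Round 3: pos5(id12) recv 79: fwd; pos6(id97) recv 57: drop; pos2(id79) recv 97: fwd
Round 4: pos6(id97) recv 79: drop; pos3(id57) recv 97: fwd
Round 5: pos4(id24) recv 97: fwd
Round 6: pos5(id12) recv 97: fwd
Round 7: pos6(id97) recv 97: ELECTED
Message ID 57 originates at pos 3; dropped at pos 6 in round 3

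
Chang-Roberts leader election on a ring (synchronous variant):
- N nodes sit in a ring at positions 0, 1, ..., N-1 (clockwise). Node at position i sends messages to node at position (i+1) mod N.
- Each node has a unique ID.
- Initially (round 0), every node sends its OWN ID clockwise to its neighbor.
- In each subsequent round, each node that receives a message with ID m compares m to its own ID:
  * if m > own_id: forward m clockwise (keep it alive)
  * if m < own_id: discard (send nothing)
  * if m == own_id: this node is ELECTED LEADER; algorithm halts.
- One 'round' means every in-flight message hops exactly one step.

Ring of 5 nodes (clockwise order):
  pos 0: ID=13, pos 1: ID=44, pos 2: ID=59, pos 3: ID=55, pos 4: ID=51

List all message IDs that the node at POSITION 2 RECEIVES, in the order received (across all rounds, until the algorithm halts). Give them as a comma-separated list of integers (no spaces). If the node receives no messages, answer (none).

Answer: 44,51,55,59

Derivation:
Round 1: pos1(id44) recv 13: drop; pos2(id59) recv 44: drop; pos3(id55) recv 59: fwd; pos4(id51) recv 55: fwd; pos0(id13) recv 51: fwd
Round 2: pos4(id51) recv 59: fwd; pos0(id13) recv 55: fwd; pos1(id44) recv 51: fwd
Round 3: pos0(id13) recv 59: fwd; pos1(id44) recv 55: fwd; pos2(id59) recv 51: drop
Round 4: pos1(id44) recv 59: fwd; pos2(id59) recv 55: drop
Round 5: pos2(id59) recv 59: ELECTED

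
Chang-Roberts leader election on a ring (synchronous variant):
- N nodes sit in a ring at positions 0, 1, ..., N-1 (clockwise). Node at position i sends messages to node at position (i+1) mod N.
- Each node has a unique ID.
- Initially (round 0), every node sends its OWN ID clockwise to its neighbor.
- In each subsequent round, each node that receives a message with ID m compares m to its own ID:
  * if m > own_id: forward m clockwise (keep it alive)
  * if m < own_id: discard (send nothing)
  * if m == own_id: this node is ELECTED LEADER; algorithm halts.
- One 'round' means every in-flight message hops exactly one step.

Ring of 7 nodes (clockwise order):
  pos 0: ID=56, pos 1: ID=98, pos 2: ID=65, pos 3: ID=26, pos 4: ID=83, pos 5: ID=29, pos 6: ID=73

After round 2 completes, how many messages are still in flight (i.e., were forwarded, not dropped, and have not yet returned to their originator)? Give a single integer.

Round 1: pos1(id98) recv 56: drop; pos2(id65) recv 98: fwd; pos3(id26) recv 65: fwd; pos4(id83) recv 26: drop; pos5(id29) recv 83: fwd; pos6(id73) recv 29: drop; pos0(id56) recv 73: fwd
Round 2: pos3(id26) recv 98: fwd; pos4(id83) recv 65: drop; pos6(id73) recv 83: fwd; pos1(id98) recv 73: drop
After round 2: 2 messages still in flight

Answer: 2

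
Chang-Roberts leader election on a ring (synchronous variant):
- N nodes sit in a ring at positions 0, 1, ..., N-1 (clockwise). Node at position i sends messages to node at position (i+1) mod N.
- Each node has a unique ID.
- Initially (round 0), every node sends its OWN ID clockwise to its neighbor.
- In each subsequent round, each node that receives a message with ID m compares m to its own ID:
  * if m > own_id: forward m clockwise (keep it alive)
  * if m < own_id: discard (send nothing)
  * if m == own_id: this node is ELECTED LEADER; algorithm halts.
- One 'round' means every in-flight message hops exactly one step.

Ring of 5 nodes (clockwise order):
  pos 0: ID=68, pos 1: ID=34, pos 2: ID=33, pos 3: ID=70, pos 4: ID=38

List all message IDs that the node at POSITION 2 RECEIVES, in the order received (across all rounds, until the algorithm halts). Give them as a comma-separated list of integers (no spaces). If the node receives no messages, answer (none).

Round 1: pos1(id34) recv 68: fwd; pos2(id33) recv 34: fwd; pos3(id70) recv 33: drop; pos4(id38) recv 70: fwd; pos0(id68) recv 38: drop
Round 2: pos2(id33) recv 68: fwd; pos3(id70) recv 34: drop; pos0(id68) recv 70: fwd
Round 3: pos3(id70) recv 68: drop; pos1(id34) recv 70: fwd
Round 4: pos2(id33) recv 70: fwd
Round 5: pos3(id70) recv 70: ELECTED

Answer: 34,68,70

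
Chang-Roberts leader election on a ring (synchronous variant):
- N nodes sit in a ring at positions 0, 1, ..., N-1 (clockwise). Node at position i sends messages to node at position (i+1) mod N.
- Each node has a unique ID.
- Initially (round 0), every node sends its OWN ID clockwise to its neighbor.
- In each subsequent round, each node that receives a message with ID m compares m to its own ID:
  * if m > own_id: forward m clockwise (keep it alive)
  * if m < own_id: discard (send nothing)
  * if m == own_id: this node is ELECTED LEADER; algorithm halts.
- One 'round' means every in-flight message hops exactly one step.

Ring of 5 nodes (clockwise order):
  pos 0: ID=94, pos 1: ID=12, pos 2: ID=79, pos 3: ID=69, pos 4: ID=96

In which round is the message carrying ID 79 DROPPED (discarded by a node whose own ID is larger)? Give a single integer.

Answer: 2

Derivation:
Round 1: pos1(id12) recv 94: fwd; pos2(id79) recv 12: drop; pos3(id69) recv 79: fwd; pos4(id96) recv 69: drop; pos0(id94) recv 96: fwd
Round 2: pos2(id79) recv 94: fwd; pos4(id96) recv 79: drop; pos1(id12) recv 96: fwd
Round 3: pos3(id69) recv 94: fwd; pos2(id79) recv 96: fwd
Round 4: pos4(id96) recv 94: drop; pos3(id69) recv 96: fwd
Round 5: pos4(id96) recv 96: ELECTED
Message ID 79 originates at pos 2; dropped at pos 4 in round 2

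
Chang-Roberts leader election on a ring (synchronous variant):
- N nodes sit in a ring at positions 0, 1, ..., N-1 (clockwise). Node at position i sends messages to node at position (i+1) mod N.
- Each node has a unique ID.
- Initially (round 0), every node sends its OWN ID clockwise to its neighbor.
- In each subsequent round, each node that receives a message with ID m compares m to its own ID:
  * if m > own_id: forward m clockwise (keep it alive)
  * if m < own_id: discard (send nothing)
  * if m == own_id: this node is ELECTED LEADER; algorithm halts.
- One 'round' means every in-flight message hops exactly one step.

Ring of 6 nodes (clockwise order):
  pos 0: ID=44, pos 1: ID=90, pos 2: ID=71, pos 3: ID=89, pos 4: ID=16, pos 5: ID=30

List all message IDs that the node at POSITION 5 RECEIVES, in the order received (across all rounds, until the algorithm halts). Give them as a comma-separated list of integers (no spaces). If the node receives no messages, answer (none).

Round 1: pos1(id90) recv 44: drop; pos2(id71) recv 90: fwd; pos3(id89) recv 71: drop; pos4(id16) recv 89: fwd; pos5(id30) recv 16: drop; pos0(id44) recv 30: drop
Round 2: pos3(id89) recv 90: fwd; pos5(id30) recv 89: fwd
Round 3: pos4(id16) recv 90: fwd; pos0(id44) recv 89: fwd
Round 4: pos5(id30) recv 90: fwd; pos1(id90) recv 89: drop
Round 5: pos0(id44) recv 90: fwd
Round 6: pos1(id90) recv 90: ELECTED

Answer: 16,89,90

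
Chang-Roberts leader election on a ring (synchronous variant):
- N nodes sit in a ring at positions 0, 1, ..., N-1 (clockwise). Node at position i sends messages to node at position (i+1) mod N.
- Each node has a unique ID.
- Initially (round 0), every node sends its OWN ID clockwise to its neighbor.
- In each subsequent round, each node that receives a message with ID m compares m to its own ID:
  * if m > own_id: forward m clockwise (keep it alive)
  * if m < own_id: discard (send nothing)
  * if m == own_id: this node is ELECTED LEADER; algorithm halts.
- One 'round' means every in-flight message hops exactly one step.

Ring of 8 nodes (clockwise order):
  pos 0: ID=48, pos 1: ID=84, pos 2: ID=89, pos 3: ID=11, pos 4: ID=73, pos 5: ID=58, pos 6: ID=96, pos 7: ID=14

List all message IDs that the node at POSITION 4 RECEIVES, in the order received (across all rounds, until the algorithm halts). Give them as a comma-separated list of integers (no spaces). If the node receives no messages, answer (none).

Round 1: pos1(id84) recv 48: drop; pos2(id89) recv 84: drop; pos3(id11) recv 89: fwd; pos4(id73) recv 11: drop; pos5(id58) recv 73: fwd; pos6(id96) recv 58: drop; pos7(id14) recv 96: fwd; pos0(id48) recv 14: drop
Round 2: pos4(id73) recv 89: fwd; pos6(id96) recv 73: drop; pos0(id48) recv 96: fwd
Round 3: pos5(id58) recv 89: fwd; pos1(id84) recv 96: fwd
Round 4: pos6(id96) recv 89: drop; pos2(id89) recv 96: fwd
Round 5: pos3(id11) recv 96: fwd
Round 6: pos4(id73) recv 96: fwd
Round 7: pos5(id58) recv 96: fwd
Round 8: pos6(id96) recv 96: ELECTED

Answer: 11,89,96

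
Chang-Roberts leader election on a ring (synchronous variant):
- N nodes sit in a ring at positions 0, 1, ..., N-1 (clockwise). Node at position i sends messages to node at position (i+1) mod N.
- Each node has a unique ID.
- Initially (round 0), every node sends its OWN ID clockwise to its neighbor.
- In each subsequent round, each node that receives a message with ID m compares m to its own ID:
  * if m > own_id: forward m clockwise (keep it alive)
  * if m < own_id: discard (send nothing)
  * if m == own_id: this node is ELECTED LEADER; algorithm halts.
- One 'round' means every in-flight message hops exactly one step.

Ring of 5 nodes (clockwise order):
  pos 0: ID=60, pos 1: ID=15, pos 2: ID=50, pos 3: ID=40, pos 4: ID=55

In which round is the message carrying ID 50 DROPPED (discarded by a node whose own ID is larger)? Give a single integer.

Round 1: pos1(id15) recv 60: fwd; pos2(id50) recv 15: drop; pos3(id40) recv 50: fwd; pos4(id55) recv 40: drop; pos0(id60) recv 55: drop
Round 2: pos2(id50) recv 60: fwd; pos4(id55) recv 50: drop
Round 3: pos3(id40) recv 60: fwd
Round 4: pos4(id55) recv 60: fwd
Round 5: pos0(id60) recv 60: ELECTED
Message ID 50 originates at pos 2; dropped at pos 4 in round 2

Answer: 2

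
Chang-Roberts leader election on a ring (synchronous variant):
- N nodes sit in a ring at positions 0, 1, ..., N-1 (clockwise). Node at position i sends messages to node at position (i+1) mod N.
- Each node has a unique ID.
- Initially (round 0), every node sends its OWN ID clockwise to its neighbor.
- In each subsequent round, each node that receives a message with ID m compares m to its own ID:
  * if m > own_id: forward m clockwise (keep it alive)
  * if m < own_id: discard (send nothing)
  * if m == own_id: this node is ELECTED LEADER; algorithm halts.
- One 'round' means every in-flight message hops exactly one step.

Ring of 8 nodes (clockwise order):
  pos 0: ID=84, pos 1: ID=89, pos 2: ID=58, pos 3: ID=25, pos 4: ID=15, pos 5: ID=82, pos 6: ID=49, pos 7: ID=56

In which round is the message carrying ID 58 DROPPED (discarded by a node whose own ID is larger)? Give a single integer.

Answer: 3

Derivation:
Round 1: pos1(id89) recv 84: drop; pos2(id58) recv 89: fwd; pos3(id25) recv 58: fwd; pos4(id15) recv 25: fwd; pos5(id82) recv 15: drop; pos6(id49) recv 82: fwd; pos7(id56) recv 49: drop; pos0(id84) recv 56: drop
Round 2: pos3(id25) recv 89: fwd; pos4(id15) recv 58: fwd; pos5(id82) recv 25: drop; pos7(id56) recv 82: fwd
Round 3: pos4(id15) recv 89: fwd; pos5(id82) recv 58: drop; pos0(id84) recv 82: drop
Round 4: pos5(id82) recv 89: fwd
Round 5: pos6(id49) recv 89: fwd
Round 6: pos7(id56) recv 89: fwd
Round 7: pos0(id84) recv 89: fwd
Round 8: pos1(id89) recv 89: ELECTED
Message ID 58 originates at pos 2; dropped at pos 5 in round 3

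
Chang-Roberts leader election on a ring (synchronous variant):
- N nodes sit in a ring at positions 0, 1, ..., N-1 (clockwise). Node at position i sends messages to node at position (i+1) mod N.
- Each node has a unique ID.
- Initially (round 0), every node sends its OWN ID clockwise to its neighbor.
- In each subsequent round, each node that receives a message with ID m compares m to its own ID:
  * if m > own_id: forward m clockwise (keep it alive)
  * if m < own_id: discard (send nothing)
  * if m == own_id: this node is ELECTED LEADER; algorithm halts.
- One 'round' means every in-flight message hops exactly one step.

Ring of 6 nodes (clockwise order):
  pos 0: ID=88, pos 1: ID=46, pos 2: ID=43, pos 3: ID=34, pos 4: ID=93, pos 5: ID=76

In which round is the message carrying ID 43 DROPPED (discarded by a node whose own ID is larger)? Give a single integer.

Round 1: pos1(id46) recv 88: fwd; pos2(id43) recv 46: fwd; pos3(id34) recv 43: fwd; pos4(id93) recv 34: drop; pos5(id76) recv 93: fwd; pos0(id88) recv 76: drop
Round 2: pos2(id43) recv 88: fwd; pos3(id34) recv 46: fwd; pos4(id93) recv 43: drop; pos0(id88) recv 93: fwd
Round 3: pos3(id34) recv 88: fwd; pos4(id93) recv 46: drop; pos1(id46) recv 93: fwd
Round 4: pos4(id93) recv 88: drop; pos2(id43) recv 93: fwd
Round 5: pos3(id34) recv 93: fwd
Round 6: pos4(id93) recv 93: ELECTED
Message ID 43 originates at pos 2; dropped at pos 4 in round 2

Answer: 2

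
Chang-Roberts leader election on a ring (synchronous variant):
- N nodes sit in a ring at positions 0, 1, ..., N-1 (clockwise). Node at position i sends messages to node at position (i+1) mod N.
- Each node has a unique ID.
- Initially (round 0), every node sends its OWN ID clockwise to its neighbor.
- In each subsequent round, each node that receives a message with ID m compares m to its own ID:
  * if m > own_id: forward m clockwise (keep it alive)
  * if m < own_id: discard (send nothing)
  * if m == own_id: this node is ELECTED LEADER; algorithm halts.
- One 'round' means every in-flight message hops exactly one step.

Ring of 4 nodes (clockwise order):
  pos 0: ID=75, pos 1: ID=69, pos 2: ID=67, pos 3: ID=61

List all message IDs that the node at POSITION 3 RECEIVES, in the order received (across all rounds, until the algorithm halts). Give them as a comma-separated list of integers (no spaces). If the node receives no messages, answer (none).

Round 1: pos1(id69) recv 75: fwd; pos2(id67) recv 69: fwd; pos3(id61) recv 67: fwd; pos0(id75) recv 61: drop
Round 2: pos2(id67) recv 75: fwd; pos3(id61) recv 69: fwd; pos0(id75) recv 67: drop
Round 3: pos3(id61) recv 75: fwd; pos0(id75) recv 69: drop
Round 4: pos0(id75) recv 75: ELECTED

Answer: 67,69,75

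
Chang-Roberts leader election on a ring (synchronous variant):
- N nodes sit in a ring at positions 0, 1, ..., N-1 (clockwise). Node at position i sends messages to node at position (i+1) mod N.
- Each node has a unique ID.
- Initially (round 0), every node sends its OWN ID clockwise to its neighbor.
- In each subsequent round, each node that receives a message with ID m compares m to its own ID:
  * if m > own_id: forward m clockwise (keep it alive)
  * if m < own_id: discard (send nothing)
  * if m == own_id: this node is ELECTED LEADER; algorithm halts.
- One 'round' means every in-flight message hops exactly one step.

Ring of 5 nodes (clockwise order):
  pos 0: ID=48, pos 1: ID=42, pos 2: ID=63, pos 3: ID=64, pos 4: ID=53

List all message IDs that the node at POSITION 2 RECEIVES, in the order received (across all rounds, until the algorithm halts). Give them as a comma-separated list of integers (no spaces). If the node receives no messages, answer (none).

Answer: 42,48,53,64

Derivation:
Round 1: pos1(id42) recv 48: fwd; pos2(id63) recv 42: drop; pos3(id64) recv 63: drop; pos4(id53) recv 64: fwd; pos0(id48) recv 53: fwd
Round 2: pos2(id63) recv 48: drop; pos0(id48) recv 64: fwd; pos1(id42) recv 53: fwd
Round 3: pos1(id42) recv 64: fwd; pos2(id63) recv 53: drop
Round 4: pos2(id63) recv 64: fwd
Round 5: pos3(id64) recv 64: ELECTED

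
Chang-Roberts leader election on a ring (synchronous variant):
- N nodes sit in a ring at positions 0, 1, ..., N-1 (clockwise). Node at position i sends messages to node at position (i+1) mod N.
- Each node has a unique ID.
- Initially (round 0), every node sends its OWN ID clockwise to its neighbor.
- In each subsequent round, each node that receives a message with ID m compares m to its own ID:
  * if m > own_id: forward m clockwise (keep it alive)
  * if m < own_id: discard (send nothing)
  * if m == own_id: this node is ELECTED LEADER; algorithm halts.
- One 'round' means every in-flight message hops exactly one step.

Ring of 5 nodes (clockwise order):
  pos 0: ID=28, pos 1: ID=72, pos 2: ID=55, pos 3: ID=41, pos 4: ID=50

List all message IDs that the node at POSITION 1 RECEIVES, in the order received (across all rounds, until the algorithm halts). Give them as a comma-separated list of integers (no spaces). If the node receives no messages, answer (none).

Round 1: pos1(id72) recv 28: drop; pos2(id55) recv 72: fwd; pos3(id41) recv 55: fwd; pos4(id50) recv 41: drop; pos0(id28) recv 50: fwd
Round 2: pos3(id41) recv 72: fwd; pos4(id50) recv 55: fwd; pos1(id72) recv 50: drop
Round 3: pos4(id50) recv 72: fwd; pos0(id28) recv 55: fwd
Round 4: pos0(id28) recv 72: fwd; pos1(id72) recv 55: drop
Round 5: pos1(id72) recv 72: ELECTED

Answer: 28,50,55,72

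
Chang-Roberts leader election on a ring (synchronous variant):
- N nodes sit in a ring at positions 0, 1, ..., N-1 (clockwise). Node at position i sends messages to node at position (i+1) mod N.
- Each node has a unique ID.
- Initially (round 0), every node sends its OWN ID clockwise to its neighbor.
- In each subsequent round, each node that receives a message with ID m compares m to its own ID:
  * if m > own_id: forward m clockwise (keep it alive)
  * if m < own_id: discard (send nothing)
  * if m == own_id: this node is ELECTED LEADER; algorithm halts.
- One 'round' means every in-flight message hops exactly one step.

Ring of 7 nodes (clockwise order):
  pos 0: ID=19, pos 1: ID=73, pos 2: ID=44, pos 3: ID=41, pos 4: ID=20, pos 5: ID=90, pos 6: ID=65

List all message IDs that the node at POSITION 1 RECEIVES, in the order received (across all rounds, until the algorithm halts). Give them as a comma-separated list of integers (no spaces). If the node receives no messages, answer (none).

Round 1: pos1(id73) recv 19: drop; pos2(id44) recv 73: fwd; pos3(id41) recv 44: fwd; pos4(id20) recv 41: fwd; pos5(id90) recv 20: drop; pos6(id65) recv 90: fwd; pos0(id19) recv 65: fwd
Round 2: pos3(id41) recv 73: fwd; pos4(id20) recv 44: fwd; pos5(id90) recv 41: drop; pos0(id19) recv 90: fwd; pos1(id73) recv 65: drop
Round 3: pos4(id20) recv 73: fwd; pos5(id90) recv 44: drop; pos1(id73) recv 90: fwd
Round 4: pos5(id90) recv 73: drop; pos2(id44) recv 90: fwd
Round 5: pos3(id41) recv 90: fwd
Round 6: pos4(id20) recv 90: fwd
Round 7: pos5(id90) recv 90: ELECTED

Answer: 19,65,90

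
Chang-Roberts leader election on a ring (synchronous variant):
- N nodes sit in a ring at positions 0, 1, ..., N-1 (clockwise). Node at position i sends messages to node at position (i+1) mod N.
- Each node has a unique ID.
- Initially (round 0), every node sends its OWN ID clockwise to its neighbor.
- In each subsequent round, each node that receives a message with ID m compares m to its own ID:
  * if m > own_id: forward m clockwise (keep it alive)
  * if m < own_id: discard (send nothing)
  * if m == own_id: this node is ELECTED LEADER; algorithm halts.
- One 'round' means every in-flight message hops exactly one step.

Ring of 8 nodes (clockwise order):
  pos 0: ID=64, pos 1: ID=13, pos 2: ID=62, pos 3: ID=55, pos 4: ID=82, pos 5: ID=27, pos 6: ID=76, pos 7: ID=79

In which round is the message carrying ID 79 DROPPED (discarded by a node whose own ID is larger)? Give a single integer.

Round 1: pos1(id13) recv 64: fwd; pos2(id62) recv 13: drop; pos3(id55) recv 62: fwd; pos4(id82) recv 55: drop; pos5(id27) recv 82: fwd; pos6(id76) recv 27: drop; pos7(id79) recv 76: drop; pos0(id64) recv 79: fwd
Round 2: pos2(id62) recv 64: fwd; pos4(id82) recv 62: drop; pos6(id76) recv 82: fwd; pos1(id13) recv 79: fwd
Round 3: pos3(id55) recv 64: fwd; pos7(id79) recv 82: fwd; pos2(id62) recv 79: fwd
Round 4: pos4(id82) recv 64: drop; pos0(id64) recv 82: fwd; pos3(id55) recv 79: fwd
Round 5: pos1(id13) recv 82: fwd; pos4(id82) recv 79: drop
Round 6: pos2(id62) recv 82: fwd
Round 7: pos3(id55) recv 82: fwd
Round 8: pos4(id82) recv 82: ELECTED
Message ID 79 originates at pos 7; dropped at pos 4 in round 5

Answer: 5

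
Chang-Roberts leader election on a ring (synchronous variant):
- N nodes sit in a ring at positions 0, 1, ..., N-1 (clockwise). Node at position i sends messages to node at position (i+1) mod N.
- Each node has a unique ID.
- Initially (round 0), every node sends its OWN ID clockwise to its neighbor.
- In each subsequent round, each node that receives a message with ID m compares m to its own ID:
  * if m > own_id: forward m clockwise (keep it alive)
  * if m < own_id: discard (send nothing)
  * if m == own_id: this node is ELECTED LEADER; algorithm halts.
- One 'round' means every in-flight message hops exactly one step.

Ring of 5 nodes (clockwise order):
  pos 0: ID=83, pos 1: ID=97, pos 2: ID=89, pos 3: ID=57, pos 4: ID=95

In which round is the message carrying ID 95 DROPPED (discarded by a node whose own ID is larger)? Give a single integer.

Round 1: pos1(id97) recv 83: drop; pos2(id89) recv 97: fwd; pos3(id57) recv 89: fwd; pos4(id95) recv 57: drop; pos0(id83) recv 95: fwd
Round 2: pos3(id57) recv 97: fwd; pos4(id95) recv 89: drop; pos1(id97) recv 95: drop
Round 3: pos4(id95) recv 97: fwd
Round 4: pos0(id83) recv 97: fwd
Round 5: pos1(id97) recv 97: ELECTED
Message ID 95 originates at pos 4; dropped at pos 1 in round 2

Answer: 2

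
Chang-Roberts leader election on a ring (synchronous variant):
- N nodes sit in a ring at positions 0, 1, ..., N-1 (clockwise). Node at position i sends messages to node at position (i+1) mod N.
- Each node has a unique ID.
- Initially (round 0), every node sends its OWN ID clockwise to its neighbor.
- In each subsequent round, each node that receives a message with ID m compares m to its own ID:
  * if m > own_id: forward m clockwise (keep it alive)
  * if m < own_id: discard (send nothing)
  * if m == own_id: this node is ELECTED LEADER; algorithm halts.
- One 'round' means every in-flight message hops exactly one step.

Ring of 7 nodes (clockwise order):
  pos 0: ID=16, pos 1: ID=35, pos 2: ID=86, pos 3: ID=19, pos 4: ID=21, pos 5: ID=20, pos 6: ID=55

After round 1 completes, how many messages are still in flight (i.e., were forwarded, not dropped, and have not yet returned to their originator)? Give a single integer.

Round 1: pos1(id35) recv 16: drop; pos2(id86) recv 35: drop; pos3(id19) recv 86: fwd; pos4(id21) recv 19: drop; pos5(id20) recv 21: fwd; pos6(id55) recv 20: drop; pos0(id16) recv 55: fwd
After round 1: 3 messages still in flight

Answer: 3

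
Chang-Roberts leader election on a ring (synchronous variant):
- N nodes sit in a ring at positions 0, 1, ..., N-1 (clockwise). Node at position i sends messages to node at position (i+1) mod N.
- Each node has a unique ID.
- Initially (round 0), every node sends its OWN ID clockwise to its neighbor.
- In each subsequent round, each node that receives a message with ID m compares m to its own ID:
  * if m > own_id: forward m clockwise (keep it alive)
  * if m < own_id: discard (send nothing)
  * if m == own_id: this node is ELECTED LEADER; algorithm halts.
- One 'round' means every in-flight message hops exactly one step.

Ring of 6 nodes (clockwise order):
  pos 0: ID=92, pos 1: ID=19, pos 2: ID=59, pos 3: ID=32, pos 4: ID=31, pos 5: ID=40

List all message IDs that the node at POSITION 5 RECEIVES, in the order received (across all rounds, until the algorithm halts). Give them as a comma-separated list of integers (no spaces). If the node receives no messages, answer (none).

Answer: 31,32,59,92

Derivation:
Round 1: pos1(id19) recv 92: fwd; pos2(id59) recv 19: drop; pos3(id32) recv 59: fwd; pos4(id31) recv 32: fwd; pos5(id40) recv 31: drop; pos0(id92) recv 40: drop
Round 2: pos2(id59) recv 92: fwd; pos4(id31) recv 59: fwd; pos5(id40) recv 32: drop
Round 3: pos3(id32) recv 92: fwd; pos5(id40) recv 59: fwd
Round 4: pos4(id31) recv 92: fwd; pos0(id92) recv 59: drop
Round 5: pos5(id40) recv 92: fwd
Round 6: pos0(id92) recv 92: ELECTED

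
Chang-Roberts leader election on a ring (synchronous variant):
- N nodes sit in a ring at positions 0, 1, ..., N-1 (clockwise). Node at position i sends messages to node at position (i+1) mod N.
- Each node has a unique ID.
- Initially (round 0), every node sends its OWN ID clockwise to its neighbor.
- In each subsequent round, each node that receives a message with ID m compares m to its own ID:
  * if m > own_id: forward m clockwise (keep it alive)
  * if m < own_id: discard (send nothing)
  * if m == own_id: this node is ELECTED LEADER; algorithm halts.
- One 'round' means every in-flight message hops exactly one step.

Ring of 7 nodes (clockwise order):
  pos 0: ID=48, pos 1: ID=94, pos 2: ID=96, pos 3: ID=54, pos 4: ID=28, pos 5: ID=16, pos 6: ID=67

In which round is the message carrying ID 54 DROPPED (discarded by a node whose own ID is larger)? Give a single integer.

Answer: 3

Derivation:
Round 1: pos1(id94) recv 48: drop; pos2(id96) recv 94: drop; pos3(id54) recv 96: fwd; pos4(id28) recv 54: fwd; pos5(id16) recv 28: fwd; pos6(id67) recv 16: drop; pos0(id48) recv 67: fwd
Round 2: pos4(id28) recv 96: fwd; pos5(id16) recv 54: fwd; pos6(id67) recv 28: drop; pos1(id94) recv 67: drop
Round 3: pos5(id16) recv 96: fwd; pos6(id67) recv 54: drop
Round 4: pos6(id67) recv 96: fwd
Round 5: pos0(id48) recv 96: fwd
Round 6: pos1(id94) recv 96: fwd
Round 7: pos2(id96) recv 96: ELECTED
Message ID 54 originates at pos 3; dropped at pos 6 in round 3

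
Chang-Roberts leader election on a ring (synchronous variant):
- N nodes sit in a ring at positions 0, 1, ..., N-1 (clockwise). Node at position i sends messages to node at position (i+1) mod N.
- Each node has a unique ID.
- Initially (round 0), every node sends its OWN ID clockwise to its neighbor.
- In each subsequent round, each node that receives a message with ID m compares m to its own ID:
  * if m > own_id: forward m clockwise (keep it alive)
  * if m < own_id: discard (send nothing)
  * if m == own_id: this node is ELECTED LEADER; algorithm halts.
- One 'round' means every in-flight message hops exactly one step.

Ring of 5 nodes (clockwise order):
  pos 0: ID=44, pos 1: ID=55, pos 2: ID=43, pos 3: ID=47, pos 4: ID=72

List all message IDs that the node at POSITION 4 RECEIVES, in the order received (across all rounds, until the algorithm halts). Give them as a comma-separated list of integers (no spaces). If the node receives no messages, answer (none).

Answer: 47,55,72

Derivation:
Round 1: pos1(id55) recv 44: drop; pos2(id43) recv 55: fwd; pos3(id47) recv 43: drop; pos4(id72) recv 47: drop; pos0(id44) recv 72: fwd
Round 2: pos3(id47) recv 55: fwd; pos1(id55) recv 72: fwd
Round 3: pos4(id72) recv 55: drop; pos2(id43) recv 72: fwd
Round 4: pos3(id47) recv 72: fwd
Round 5: pos4(id72) recv 72: ELECTED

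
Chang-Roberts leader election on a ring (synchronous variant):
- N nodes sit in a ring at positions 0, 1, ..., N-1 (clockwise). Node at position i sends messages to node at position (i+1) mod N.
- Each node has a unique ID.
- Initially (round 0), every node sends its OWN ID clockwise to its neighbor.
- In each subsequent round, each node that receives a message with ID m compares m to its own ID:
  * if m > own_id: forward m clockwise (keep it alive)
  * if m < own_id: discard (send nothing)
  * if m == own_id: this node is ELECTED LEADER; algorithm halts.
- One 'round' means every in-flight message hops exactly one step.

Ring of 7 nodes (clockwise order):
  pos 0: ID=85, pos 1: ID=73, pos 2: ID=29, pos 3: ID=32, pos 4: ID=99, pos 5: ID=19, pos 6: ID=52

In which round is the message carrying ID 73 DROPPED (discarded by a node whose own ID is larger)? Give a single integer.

Round 1: pos1(id73) recv 85: fwd; pos2(id29) recv 73: fwd; pos3(id32) recv 29: drop; pos4(id99) recv 32: drop; pos5(id19) recv 99: fwd; pos6(id52) recv 19: drop; pos0(id85) recv 52: drop
Round 2: pos2(id29) recv 85: fwd; pos3(id32) recv 73: fwd; pos6(id52) recv 99: fwd
Round 3: pos3(id32) recv 85: fwd; pos4(id99) recv 73: drop; pos0(id85) recv 99: fwd
Round 4: pos4(id99) recv 85: drop; pos1(id73) recv 99: fwd
Round 5: pos2(id29) recv 99: fwd
Round 6: pos3(id32) recv 99: fwd
Round 7: pos4(id99) recv 99: ELECTED
Message ID 73 originates at pos 1; dropped at pos 4 in round 3

Answer: 3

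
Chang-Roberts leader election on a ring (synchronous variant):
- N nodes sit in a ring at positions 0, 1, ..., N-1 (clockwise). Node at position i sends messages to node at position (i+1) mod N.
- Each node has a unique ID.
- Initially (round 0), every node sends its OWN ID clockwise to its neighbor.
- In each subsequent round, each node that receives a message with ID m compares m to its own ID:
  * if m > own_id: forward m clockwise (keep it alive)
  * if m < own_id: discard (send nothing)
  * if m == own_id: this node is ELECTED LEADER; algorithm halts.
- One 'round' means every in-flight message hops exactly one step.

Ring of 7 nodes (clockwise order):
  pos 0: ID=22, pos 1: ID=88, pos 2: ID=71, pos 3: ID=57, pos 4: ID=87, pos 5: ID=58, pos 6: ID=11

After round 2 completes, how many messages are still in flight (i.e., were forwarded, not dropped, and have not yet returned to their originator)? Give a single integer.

Answer: 3

Derivation:
Round 1: pos1(id88) recv 22: drop; pos2(id71) recv 88: fwd; pos3(id57) recv 71: fwd; pos4(id87) recv 57: drop; pos5(id58) recv 87: fwd; pos6(id11) recv 58: fwd; pos0(id22) recv 11: drop
Round 2: pos3(id57) recv 88: fwd; pos4(id87) recv 71: drop; pos6(id11) recv 87: fwd; pos0(id22) recv 58: fwd
After round 2: 3 messages still in flight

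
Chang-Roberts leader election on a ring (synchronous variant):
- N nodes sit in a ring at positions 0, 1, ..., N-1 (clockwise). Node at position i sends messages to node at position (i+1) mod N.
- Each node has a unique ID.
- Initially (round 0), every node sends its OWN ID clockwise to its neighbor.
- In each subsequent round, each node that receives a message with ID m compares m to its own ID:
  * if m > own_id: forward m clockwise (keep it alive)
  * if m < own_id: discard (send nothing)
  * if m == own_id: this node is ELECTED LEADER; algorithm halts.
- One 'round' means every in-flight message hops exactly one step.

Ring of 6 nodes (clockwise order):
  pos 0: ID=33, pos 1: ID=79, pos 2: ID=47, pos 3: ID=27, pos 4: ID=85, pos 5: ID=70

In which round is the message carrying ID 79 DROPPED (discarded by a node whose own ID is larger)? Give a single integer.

Answer: 3

Derivation:
Round 1: pos1(id79) recv 33: drop; pos2(id47) recv 79: fwd; pos3(id27) recv 47: fwd; pos4(id85) recv 27: drop; pos5(id70) recv 85: fwd; pos0(id33) recv 70: fwd
Round 2: pos3(id27) recv 79: fwd; pos4(id85) recv 47: drop; pos0(id33) recv 85: fwd; pos1(id79) recv 70: drop
Round 3: pos4(id85) recv 79: drop; pos1(id79) recv 85: fwd
Round 4: pos2(id47) recv 85: fwd
Round 5: pos3(id27) recv 85: fwd
Round 6: pos4(id85) recv 85: ELECTED
Message ID 79 originates at pos 1; dropped at pos 4 in round 3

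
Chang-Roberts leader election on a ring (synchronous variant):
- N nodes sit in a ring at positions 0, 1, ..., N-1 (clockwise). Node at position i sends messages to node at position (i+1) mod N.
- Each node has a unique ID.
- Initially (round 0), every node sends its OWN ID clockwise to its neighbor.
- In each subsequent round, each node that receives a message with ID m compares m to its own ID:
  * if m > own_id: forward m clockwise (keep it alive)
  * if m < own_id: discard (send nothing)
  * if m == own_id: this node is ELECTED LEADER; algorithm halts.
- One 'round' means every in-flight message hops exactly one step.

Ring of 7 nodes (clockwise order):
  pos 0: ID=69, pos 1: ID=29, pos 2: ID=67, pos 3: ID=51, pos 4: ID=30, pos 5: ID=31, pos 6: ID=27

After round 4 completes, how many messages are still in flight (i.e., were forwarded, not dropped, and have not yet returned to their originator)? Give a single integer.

Round 1: pos1(id29) recv 69: fwd; pos2(id67) recv 29: drop; pos3(id51) recv 67: fwd; pos4(id30) recv 51: fwd; pos5(id31) recv 30: drop; pos6(id27) recv 31: fwd; pos0(id69) recv 27: drop
Round 2: pos2(id67) recv 69: fwd; pos4(id30) recv 67: fwd; pos5(id31) recv 51: fwd; pos0(id69) recv 31: drop
Round 3: pos3(id51) recv 69: fwd; pos5(id31) recv 67: fwd; pos6(id27) recv 51: fwd
Round 4: pos4(id30) recv 69: fwd; pos6(id27) recv 67: fwd; pos0(id69) recv 51: drop
After round 4: 2 messages still in flight

Answer: 2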